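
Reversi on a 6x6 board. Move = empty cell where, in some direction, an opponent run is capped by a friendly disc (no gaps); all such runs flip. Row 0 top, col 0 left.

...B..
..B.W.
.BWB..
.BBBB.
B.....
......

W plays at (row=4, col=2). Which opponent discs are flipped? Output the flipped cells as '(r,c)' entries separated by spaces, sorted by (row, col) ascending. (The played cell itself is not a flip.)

Dir NW: opp run (3,1), next='.' -> no flip
Dir N: opp run (3,2) capped by W -> flip
Dir NE: opp run (3,3), next='.' -> no flip
Dir W: first cell '.' (not opp) -> no flip
Dir E: first cell '.' (not opp) -> no flip
Dir SW: first cell '.' (not opp) -> no flip
Dir S: first cell '.' (not opp) -> no flip
Dir SE: first cell '.' (not opp) -> no flip

Answer: (3,2)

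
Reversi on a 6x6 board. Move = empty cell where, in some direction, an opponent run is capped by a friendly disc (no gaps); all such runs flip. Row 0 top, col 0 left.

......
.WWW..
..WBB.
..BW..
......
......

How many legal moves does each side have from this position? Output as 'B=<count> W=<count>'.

-- B to move --
(0,0): no bracket -> illegal
(0,1): flips 1 -> legal
(0,2): flips 3 -> legal
(0,3): flips 1 -> legal
(0,4): no bracket -> illegal
(1,0): no bracket -> illegal
(1,4): no bracket -> illegal
(2,0): no bracket -> illegal
(2,1): flips 1 -> legal
(3,1): no bracket -> illegal
(3,4): flips 1 -> legal
(4,2): flips 1 -> legal
(4,3): flips 1 -> legal
(4,4): no bracket -> illegal
B mobility = 7
-- W to move --
(1,4): no bracket -> illegal
(1,5): flips 1 -> legal
(2,1): no bracket -> illegal
(2,5): flips 2 -> legal
(3,1): flips 1 -> legal
(3,4): flips 1 -> legal
(3,5): flips 1 -> legal
(4,1): no bracket -> illegal
(4,2): flips 1 -> legal
(4,3): no bracket -> illegal
W mobility = 6

Answer: B=7 W=6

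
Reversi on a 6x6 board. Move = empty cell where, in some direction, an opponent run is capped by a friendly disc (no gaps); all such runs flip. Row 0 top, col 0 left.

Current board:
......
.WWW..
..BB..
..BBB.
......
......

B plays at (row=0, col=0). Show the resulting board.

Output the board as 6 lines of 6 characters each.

Answer: B.....
.BWW..
..BB..
..BBB.
......
......

Derivation:
Place B at (0,0); scan 8 dirs for brackets.
Dir NW: edge -> no flip
Dir N: edge -> no flip
Dir NE: edge -> no flip
Dir W: edge -> no flip
Dir E: first cell '.' (not opp) -> no flip
Dir SW: edge -> no flip
Dir S: first cell '.' (not opp) -> no flip
Dir SE: opp run (1,1) capped by B -> flip
All flips: (1,1)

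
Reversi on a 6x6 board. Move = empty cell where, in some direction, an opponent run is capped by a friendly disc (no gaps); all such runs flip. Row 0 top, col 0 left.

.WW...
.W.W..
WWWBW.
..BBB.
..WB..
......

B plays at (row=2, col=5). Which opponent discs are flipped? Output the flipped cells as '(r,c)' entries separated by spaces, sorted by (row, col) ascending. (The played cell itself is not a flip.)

Answer: (2,4)

Derivation:
Dir NW: first cell '.' (not opp) -> no flip
Dir N: first cell '.' (not opp) -> no flip
Dir NE: edge -> no flip
Dir W: opp run (2,4) capped by B -> flip
Dir E: edge -> no flip
Dir SW: first cell 'B' (not opp) -> no flip
Dir S: first cell '.' (not opp) -> no flip
Dir SE: edge -> no flip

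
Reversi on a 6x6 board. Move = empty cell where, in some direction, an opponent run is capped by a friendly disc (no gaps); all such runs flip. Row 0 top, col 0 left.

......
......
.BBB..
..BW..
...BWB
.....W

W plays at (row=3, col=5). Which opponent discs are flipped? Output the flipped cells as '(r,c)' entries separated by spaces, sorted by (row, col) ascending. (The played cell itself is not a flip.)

Dir NW: first cell '.' (not opp) -> no flip
Dir N: first cell '.' (not opp) -> no flip
Dir NE: edge -> no flip
Dir W: first cell '.' (not opp) -> no flip
Dir E: edge -> no flip
Dir SW: first cell 'W' (not opp) -> no flip
Dir S: opp run (4,5) capped by W -> flip
Dir SE: edge -> no flip

Answer: (4,5)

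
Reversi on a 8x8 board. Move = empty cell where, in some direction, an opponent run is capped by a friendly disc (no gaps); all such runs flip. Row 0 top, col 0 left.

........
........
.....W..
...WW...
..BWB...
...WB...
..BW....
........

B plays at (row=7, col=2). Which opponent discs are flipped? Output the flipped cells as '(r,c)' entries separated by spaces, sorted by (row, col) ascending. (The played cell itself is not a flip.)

Answer: (6,3)

Derivation:
Dir NW: first cell '.' (not opp) -> no flip
Dir N: first cell 'B' (not opp) -> no flip
Dir NE: opp run (6,3) capped by B -> flip
Dir W: first cell '.' (not opp) -> no flip
Dir E: first cell '.' (not opp) -> no flip
Dir SW: edge -> no flip
Dir S: edge -> no flip
Dir SE: edge -> no flip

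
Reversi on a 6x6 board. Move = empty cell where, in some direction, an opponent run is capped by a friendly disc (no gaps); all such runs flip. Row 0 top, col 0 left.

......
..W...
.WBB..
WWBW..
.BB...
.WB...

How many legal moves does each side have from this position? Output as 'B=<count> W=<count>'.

Answer: B=11 W=6

Derivation:
-- B to move --
(0,1): flips 1 -> legal
(0,2): flips 1 -> legal
(0,3): no bracket -> illegal
(1,0): flips 1 -> legal
(1,1): flips 2 -> legal
(1,3): no bracket -> illegal
(2,0): flips 2 -> legal
(2,4): flips 1 -> legal
(3,4): flips 1 -> legal
(4,0): flips 1 -> legal
(4,3): flips 1 -> legal
(4,4): flips 1 -> legal
(5,0): flips 1 -> legal
B mobility = 11
-- W to move --
(1,1): flips 1 -> legal
(1,3): flips 2 -> legal
(1,4): no bracket -> illegal
(2,4): flips 2 -> legal
(3,4): flips 1 -> legal
(4,0): no bracket -> illegal
(4,3): flips 1 -> legal
(5,0): no bracket -> illegal
(5,3): flips 2 -> legal
W mobility = 6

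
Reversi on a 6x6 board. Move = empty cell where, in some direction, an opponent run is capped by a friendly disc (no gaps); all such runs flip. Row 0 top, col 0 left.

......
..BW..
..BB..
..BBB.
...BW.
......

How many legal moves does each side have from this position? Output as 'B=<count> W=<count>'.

Answer: B=6 W=5

Derivation:
-- B to move --
(0,2): no bracket -> illegal
(0,3): flips 1 -> legal
(0,4): flips 1 -> legal
(1,4): flips 1 -> legal
(2,4): no bracket -> illegal
(3,5): no bracket -> illegal
(4,5): flips 1 -> legal
(5,3): no bracket -> illegal
(5,4): flips 1 -> legal
(5,5): flips 1 -> legal
B mobility = 6
-- W to move --
(0,1): no bracket -> illegal
(0,2): no bracket -> illegal
(0,3): no bracket -> illegal
(1,1): flips 3 -> legal
(1,4): no bracket -> illegal
(2,1): no bracket -> illegal
(2,4): flips 1 -> legal
(2,5): no bracket -> illegal
(3,1): flips 1 -> legal
(3,5): no bracket -> illegal
(4,1): no bracket -> illegal
(4,2): flips 1 -> legal
(4,5): no bracket -> illegal
(5,2): no bracket -> illegal
(5,3): flips 3 -> legal
(5,4): no bracket -> illegal
W mobility = 5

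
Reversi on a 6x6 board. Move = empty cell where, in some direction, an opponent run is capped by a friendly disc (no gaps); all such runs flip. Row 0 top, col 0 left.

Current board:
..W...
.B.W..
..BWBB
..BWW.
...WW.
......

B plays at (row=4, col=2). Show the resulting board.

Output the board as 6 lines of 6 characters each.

Answer: ..W...
.B.W..
..BWBB
..BBW.
..BWW.
......

Derivation:
Place B at (4,2); scan 8 dirs for brackets.
Dir NW: first cell '.' (not opp) -> no flip
Dir N: first cell 'B' (not opp) -> no flip
Dir NE: opp run (3,3) capped by B -> flip
Dir W: first cell '.' (not opp) -> no flip
Dir E: opp run (4,3) (4,4), next='.' -> no flip
Dir SW: first cell '.' (not opp) -> no flip
Dir S: first cell '.' (not opp) -> no flip
Dir SE: first cell '.' (not opp) -> no flip
All flips: (3,3)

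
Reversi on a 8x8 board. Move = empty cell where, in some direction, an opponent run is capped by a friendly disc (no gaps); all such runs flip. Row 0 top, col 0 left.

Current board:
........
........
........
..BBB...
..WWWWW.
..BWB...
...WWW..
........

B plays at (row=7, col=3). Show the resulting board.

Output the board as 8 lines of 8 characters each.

Place B at (7,3); scan 8 dirs for brackets.
Dir NW: first cell '.' (not opp) -> no flip
Dir N: opp run (6,3) (5,3) (4,3) capped by B -> flip
Dir NE: opp run (6,4), next='.' -> no flip
Dir W: first cell '.' (not opp) -> no flip
Dir E: first cell '.' (not opp) -> no flip
Dir SW: edge -> no flip
Dir S: edge -> no flip
Dir SE: edge -> no flip
All flips: (4,3) (5,3) (6,3)

Answer: ........
........
........
..BBB...
..WBWWW.
..BBB...
...BWW..
...B....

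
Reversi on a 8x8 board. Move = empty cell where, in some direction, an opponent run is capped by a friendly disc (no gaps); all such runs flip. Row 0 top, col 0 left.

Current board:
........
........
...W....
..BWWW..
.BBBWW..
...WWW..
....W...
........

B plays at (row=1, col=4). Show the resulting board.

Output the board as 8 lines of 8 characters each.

Place B at (1,4); scan 8 dirs for brackets.
Dir NW: first cell '.' (not opp) -> no flip
Dir N: first cell '.' (not opp) -> no flip
Dir NE: first cell '.' (not opp) -> no flip
Dir W: first cell '.' (not opp) -> no flip
Dir E: first cell '.' (not opp) -> no flip
Dir SW: opp run (2,3) capped by B -> flip
Dir S: first cell '.' (not opp) -> no flip
Dir SE: first cell '.' (not opp) -> no flip
All flips: (2,3)

Answer: ........
....B...
...B....
..BWWW..
.BBBWW..
...WWW..
....W...
........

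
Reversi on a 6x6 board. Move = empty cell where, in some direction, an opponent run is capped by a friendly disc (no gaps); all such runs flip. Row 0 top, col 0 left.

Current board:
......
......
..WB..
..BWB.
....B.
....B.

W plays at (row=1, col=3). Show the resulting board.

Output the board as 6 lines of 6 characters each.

Place W at (1,3); scan 8 dirs for brackets.
Dir NW: first cell '.' (not opp) -> no flip
Dir N: first cell '.' (not opp) -> no flip
Dir NE: first cell '.' (not opp) -> no flip
Dir W: first cell '.' (not opp) -> no flip
Dir E: first cell '.' (not opp) -> no flip
Dir SW: first cell 'W' (not opp) -> no flip
Dir S: opp run (2,3) capped by W -> flip
Dir SE: first cell '.' (not opp) -> no flip
All flips: (2,3)

Answer: ......
...W..
..WW..
..BWB.
....B.
....B.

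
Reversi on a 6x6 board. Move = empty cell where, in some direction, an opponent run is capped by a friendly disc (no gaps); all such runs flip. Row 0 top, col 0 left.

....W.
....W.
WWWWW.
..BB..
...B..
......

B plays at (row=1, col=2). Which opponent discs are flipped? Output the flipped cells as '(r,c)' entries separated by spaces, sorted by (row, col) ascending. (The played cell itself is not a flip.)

Dir NW: first cell '.' (not opp) -> no flip
Dir N: first cell '.' (not opp) -> no flip
Dir NE: first cell '.' (not opp) -> no flip
Dir W: first cell '.' (not opp) -> no flip
Dir E: first cell '.' (not opp) -> no flip
Dir SW: opp run (2,1), next='.' -> no flip
Dir S: opp run (2,2) capped by B -> flip
Dir SE: opp run (2,3), next='.' -> no flip

Answer: (2,2)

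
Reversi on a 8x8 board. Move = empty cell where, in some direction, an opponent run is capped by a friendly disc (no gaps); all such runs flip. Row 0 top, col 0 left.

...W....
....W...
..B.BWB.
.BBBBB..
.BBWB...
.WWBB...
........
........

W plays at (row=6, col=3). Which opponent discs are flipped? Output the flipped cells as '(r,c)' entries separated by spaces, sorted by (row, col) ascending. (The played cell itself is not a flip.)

Answer: (5,3)

Derivation:
Dir NW: first cell 'W' (not opp) -> no flip
Dir N: opp run (5,3) capped by W -> flip
Dir NE: opp run (5,4), next='.' -> no flip
Dir W: first cell '.' (not opp) -> no flip
Dir E: first cell '.' (not opp) -> no flip
Dir SW: first cell '.' (not opp) -> no flip
Dir S: first cell '.' (not opp) -> no flip
Dir SE: first cell '.' (not opp) -> no flip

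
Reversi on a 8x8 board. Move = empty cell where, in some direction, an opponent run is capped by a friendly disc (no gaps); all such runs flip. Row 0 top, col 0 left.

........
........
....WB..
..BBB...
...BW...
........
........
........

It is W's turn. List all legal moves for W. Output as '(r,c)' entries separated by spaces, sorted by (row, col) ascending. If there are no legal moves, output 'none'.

(1,4): no bracket -> illegal
(1,5): no bracket -> illegal
(1,6): no bracket -> illegal
(2,1): no bracket -> illegal
(2,2): flips 1 -> legal
(2,3): no bracket -> illegal
(2,6): flips 1 -> legal
(3,1): no bracket -> illegal
(3,5): no bracket -> illegal
(3,6): no bracket -> illegal
(4,1): no bracket -> illegal
(4,2): flips 2 -> legal
(4,5): no bracket -> illegal
(5,2): no bracket -> illegal
(5,3): no bracket -> illegal
(5,4): no bracket -> illegal

Answer: (2,2) (2,6) (4,2)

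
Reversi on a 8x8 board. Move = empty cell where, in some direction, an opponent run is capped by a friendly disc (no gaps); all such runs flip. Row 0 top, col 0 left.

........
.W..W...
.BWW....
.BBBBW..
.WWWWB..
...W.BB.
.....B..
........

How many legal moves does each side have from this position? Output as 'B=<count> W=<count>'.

-- B to move --
(0,0): flips 2 -> legal
(0,1): flips 1 -> legal
(0,2): no bracket -> illegal
(0,3): no bracket -> illegal
(0,4): no bracket -> illegal
(0,5): flips 2 -> legal
(1,0): no bracket -> illegal
(1,2): flips 2 -> legal
(1,3): flips 2 -> legal
(1,5): no bracket -> illegal
(2,0): no bracket -> illegal
(2,4): flips 2 -> legal
(2,5): flips 1 -> legal
(2,6): no bracket -> illegal
(3,0): no bracket -> illegal
(3,6): flips 1 -> legal
(4,0): flips 4 -> legal
(4,6): no bracket -> illegal
(5,0): flips 1 -> legal
(5,1): flips 2 -> legal
(5,2): flips 2 -> legal
(5,4): flips 2 -> legal
(6,2): no bracket -> illegal
(6,3): flips 2 -> legal
(6,4): flips 2 -> legal
B mobility = 15
-- W to move --
(1,0): flips 2 -> legal
(1,2): no bracket -> illegal
(2,0): flips 2 -> legal
(2,4): flips 2 -> legal
(2,5): flips 1 -> legal
(3,0): flips 4 -> legal
(3,6): no bracket -> illegal
(4,0): flips 1 -> legal
(4,6): flips 1 -> legal
(4,7): no bracket -> illegal
(5,4): no bracket -> illegal
(5,7): no bracket -> illegal
(6,4): no bracket -> illegal
(6,6): flips 1 -> legal
(6,7): flips 3 -> legal
(7,4): no bracket -> illegal
(7,5): flips 3 -> legal
(7,6): no bracket -> illegal
W mobility = 10

Answer: B=15 W=10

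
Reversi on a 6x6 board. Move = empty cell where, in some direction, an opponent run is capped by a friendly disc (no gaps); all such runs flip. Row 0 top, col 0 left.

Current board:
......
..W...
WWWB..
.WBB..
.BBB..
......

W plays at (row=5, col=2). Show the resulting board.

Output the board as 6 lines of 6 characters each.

Place W at (5,2); scan 8 dirs for brackets.
Dir NW: opp run (4,1), next='.' -> no flip
Dir N: opp run (4,2) (3,2) capped by W -> flip
Dir NE: opp run (4,3), next='.' -> no flip
Dir W: first cell '.' (not opp) -> no flip
Dir E: first cell '.' (not opp) -> no flip
Dir SW: edge -> no flip
Dir S: edge -> no flip
Dir SE: edge -> no flip
All flips: (3,2) (4,2)

Answer: ......
..W...
WWWB..
.WWB..
.BWB..
..W...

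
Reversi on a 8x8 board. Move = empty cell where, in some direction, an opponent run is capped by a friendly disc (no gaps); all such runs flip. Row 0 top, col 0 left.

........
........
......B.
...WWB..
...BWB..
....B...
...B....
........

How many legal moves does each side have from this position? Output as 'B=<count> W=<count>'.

Answer: B=5 W=8

Derivation:
-- B to move --
(2,2): no bracket -> illegal
(2,3): flips 2 -> legal
(2,4): flips 2 -> legal
(2,5): flips 1 -> legal
(3,2): flips 2 -> legal
(4,2): no bracket -> illegal
(5,3): flips 1 -> legal
(5,5): no bracket -> illegal
B mobility = 5
-- W to move --
(1,5): no bracket -> illegal
(1,6): no bracket -> illegal
(1,7): flips 2 -> legal
(2,4): no bracket -> illegal
(2,5): no bracket -> illegal
(2,7): no bracket -> illegal
(3,2): no bracket -> illegal
(3,6): flips 1 -> legal
(3,7): no bracket -> illegal
(4,2): flips 1 -> legal
(4,6): flips 1 -> legal
(5,2): flips 1 -> legal
(5,3): flips 1 -> legal
(5,5): no bracket -> illegal
(5,6): flips 1 -> legal
(6,2): no bracket -> illegal
(6,4): flips 1 -> legal
(6,5): no bracket -> illegal
(7,2): no bracket -> illegal
(7,3): no bracket -> illegal
(7,4): no bracket -> illegal
W mobility = 8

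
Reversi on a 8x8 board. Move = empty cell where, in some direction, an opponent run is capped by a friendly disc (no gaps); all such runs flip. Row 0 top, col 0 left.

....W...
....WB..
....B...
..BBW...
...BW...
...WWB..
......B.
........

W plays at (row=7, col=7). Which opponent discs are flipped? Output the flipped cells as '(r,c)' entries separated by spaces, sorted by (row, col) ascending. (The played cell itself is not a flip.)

Dir NW: opp run (6,6) (5,5) capped by W -> flip
Dir N: first cell '.' (not opp) -> no flip
Dir NE: edge -> no flip
Dir W: first cell '.' (not opp) -> no flip
Dir E: edge -> no flip
Dir SW: edge -> no flip
Dir S: edge -> no flip
Dir SE: edge -> no flip

Answer: (5,5) (6,6)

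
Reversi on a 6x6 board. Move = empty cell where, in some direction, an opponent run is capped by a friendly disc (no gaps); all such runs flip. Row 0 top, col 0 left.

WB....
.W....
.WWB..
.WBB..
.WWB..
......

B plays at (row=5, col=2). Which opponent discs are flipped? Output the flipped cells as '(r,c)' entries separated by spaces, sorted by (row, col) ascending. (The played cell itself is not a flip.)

Answer: (4,2)

Derivation:
Dir NW: opp run (4,1), next='.' -> no flip
Dir N: opp run (4,2) capped by B -> flip
Dir NE: first cell 'B' (not opp) -> no flip
Dir W: first cell '.' (not opp) -> no flip
Dir E: first cell '.' (not opp) -> no flip
Dir SW: edge -> no flip
Dir S: edge -> no flip
Dir SE: edge -> no flip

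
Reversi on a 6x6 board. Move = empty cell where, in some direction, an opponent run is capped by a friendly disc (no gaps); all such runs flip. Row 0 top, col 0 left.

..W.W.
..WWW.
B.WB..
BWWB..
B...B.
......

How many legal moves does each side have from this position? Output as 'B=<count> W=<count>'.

-- B to move --
(0,1): flips 1 -> legal
(0,3): flips 1 -> legal
(0,5): flips 1 -> legal
(1,1): flips 1 -> legal
(1,5): no bracket -> illegal
(2,1): flips 1 -> legal
(2,4): no bracket -> illegal
(2,5): no bracket -> illegal
(4,1): flips 1 -> legal
(4,2): flips 1 -> legal
(4,3): no bracket -> illegal
B mobility = 7
-- W to move --
(1,0): no bracket -> illegal
(1,1): no bracket -> illegal
(2,1): no bracket -> illegal
(2,4): flips 1 -> legal
(3,4): flips 2 -> legal
(3,5): no bracket -> illegal
(4,1): no bracket -> illegal
(4,2): no bracket -> illegal
(4,3): flips 2 -> legal
(4,5): no bracket -> illegal
(5,0): no bracket -> illegal
(5,1): no bracket -> illegal
(5,3): no bracket -> illegal
(5,4): no bracket -> illegal
(5,5): flips 2 -> legal
W mobility = 4

Answer: B=7 W=4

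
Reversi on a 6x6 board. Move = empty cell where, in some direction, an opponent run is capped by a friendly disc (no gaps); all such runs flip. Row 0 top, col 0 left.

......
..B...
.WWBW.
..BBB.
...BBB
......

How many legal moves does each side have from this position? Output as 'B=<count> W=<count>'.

-- B to move --
(1,0): flips 1 -> legal
(1,1): flips 1 -> legal
(1,3): no bracket -> illegal
(1,4): flips 1 -> legal
(1,5): flips 1 -> legal
(2,0): flips 2 -> legal
(2,5): flips 1 -> legal
(3,0): flips 1 -> legal
(3,1): no bracket -> illegal
(3,5): no bracket -> illegal
B mobility = 7
-- W to move --
(0,1): no bracket -> illegal
(0,2): flips 1 -> legal
(0,3): flips 1 -> legal
(1,1): no bracket -> illegal
(1,3): no bracket -> illegal
(1,4): no bracket -> illegal
(2,5): no bracket -> illegal
(3,1): no bracket -> illegal
(3,5): no bracket -> illegal
(4,1): no bracket -> illegal
(4,2): flips 2 -> legal
(5,2): no bracket -> illegal
(5,3): no bracket -> illegal
(5,4): flips 4 -> legal
(5,5): flips 2 -> legal
W mobility = 5

Answer: B=7 W=5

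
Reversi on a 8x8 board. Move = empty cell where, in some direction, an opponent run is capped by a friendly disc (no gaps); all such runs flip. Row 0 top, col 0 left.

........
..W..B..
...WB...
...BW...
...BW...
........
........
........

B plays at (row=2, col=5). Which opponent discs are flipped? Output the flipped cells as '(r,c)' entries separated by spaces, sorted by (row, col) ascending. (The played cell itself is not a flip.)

Dir NW: first cell '.' (not opp) -> no flip
Dir N: first cell 'B' (not opp) -> no flip
Dir NE: first cell '.' (not opp) -> no flip
Dir W: first cell 'B' (not opp) -> no flip
Dir E: first cell '.' (not opp) -> no flip
Dir SW: opp run (3,4) capped by B -> flip
Dir S: first cell '.' (not opp) -> no flip
Dir SE: first cell '.' (not opp) -> no flip

Answer: (3,4)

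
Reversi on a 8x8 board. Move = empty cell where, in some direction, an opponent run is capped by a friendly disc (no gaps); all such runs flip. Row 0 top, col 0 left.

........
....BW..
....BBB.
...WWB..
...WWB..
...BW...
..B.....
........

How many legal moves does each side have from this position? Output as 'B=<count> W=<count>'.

Answer: B=11 W=12

Derivation:
-- B to move --
(0,4): flips 1 -> legal
(0,5): flips 1 -> legal
(0,6): flips 1 -> legal
(1,6): flips 1 -> legal
(2,2): no bracket -> illegal
(2,3): flips 3 -> legal
(3,2): flips 2 -> legal
(4,2): flips 3 -> legal
(5,2): flips 2 -> legal
(5,5): flips 1 -> legal
(6,3): flips 1 -> legal
(6,4): flips 3 -> legal
(6,5): no bracket -> illegal
B mobility = 11
-- W to move --
(0,3): no bracket -> illegal
(0,4): flips 2 -> legal
(0,5): no bracket -> illegal
(1,3): flips 1 -> legal
(1,6): flips 1 -> legal
(1,7): flips 2 -> legal
(2,3): no bracket -> illegal
(2,7): no bracket -> illegal
(3,6): flips 2 -> legal
(3,7): flips 1 -> legal
(4,2): no bracket -> illegal
(4,6): flips 1 -> legal
(5,1): no bracket -> illegal
(5,2): flips 1 -> legal
(5,5): flips 3 -> legal
(5,6): flips 1 -> legal
(6,1): no bracket -> illegal
(6,3): flips 1 -> legal
(6,4): no bracket -> illegal
(7,1): flips 2 -> legal
(7,2): no bracket -> illegal
(7,3): no bracket -> illegal
W mobility = 12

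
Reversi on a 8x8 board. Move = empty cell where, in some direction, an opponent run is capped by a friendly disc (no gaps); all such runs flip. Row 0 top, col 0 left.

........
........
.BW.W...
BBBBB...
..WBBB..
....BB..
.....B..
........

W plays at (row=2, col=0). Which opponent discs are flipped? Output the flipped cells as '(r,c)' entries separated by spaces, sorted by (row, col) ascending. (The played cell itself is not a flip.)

Answer: (2,1) (3,1)

Derivation:
Dir NW: edge -> no flip
Dir N: first cell '.' (not opp) -> no flip
Dir NE: first cell '.' (not opp) -> no flip
Dir W: edge -> no flip
Dir E: opp run (2,1) capped by W -> flip
Dir SW: edge -> no flip
Dir S: opp run (3,0), next='.' -> no flip
Dir SE: opp run (3,1) capped by W -> flip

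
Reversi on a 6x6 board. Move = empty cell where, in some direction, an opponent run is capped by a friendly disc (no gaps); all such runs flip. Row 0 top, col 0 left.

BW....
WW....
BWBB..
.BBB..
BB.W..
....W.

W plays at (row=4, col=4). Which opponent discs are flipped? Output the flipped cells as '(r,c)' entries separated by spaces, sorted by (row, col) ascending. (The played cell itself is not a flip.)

Answer: (2,2) (3,3)

Derivation:
Dir NW: opp run (3,3) (2,2) capped by W -> flip
Dir N: first cell '.' (not opp) -> no flip
Dir NE: first cell '.' (not opp) -> no flip
Dir W: first cell 'W' (not opp) -> no flip
Dir E: first cell '.' (not opp) -> no flip
Dir SW: first cell '.' (not opp) -> no flip
Dir S: first cell 'W' (not opp) -> no flip
Dir SE: first cell '.' (not opp) -> no flip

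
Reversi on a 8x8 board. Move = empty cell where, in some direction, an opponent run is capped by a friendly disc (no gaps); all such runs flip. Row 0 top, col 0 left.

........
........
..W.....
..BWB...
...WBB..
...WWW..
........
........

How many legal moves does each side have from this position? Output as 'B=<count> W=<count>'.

-- B to move --
(1,1): flips 2 -> legal
(1,2): flips 1 -> legal
(1,3): no bracket -> illegal
(2,1): no bracket -> illegal
(2,3): no bracket -> illegal
(2,4): no bracket -> illegal
(3,1): no bracket -> illegal
(4,2): flips 1 -> legal
(4,6): no bracket -> illegal
(5,2): flips 1 -> legal
(5,6): no bracket -> illegal
(6,2): flips 1 -> legal
(6,3): flips 1 -> legal
(6,4): flips 1 -> legal
(6,5): flips 3 -> legal
(6,6): flips 1 -> legal
B mobility = 9
-- W to move --
(2,1): flips 1 -> legal
(2,3): no bracket -> illegal
(2,4): flips 2 -> legal
(2,5): flips 1 -> legal
(3,1): flips 1 -> legal
(3,5): flips 3 -> legal
(3,6): flips 1 -> legal
(4,1): no bracket -> illegal
(4,2): flips 1 -> legal
(4,6): flips 2 -> legal
(5,6): no bracket -> illegal
W mobility = 8

Answer: B=9 W=8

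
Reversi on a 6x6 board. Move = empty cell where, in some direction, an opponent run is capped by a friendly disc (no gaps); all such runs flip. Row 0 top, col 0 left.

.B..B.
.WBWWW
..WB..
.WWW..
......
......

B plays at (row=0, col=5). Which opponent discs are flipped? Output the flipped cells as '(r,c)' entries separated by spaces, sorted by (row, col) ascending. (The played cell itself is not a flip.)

Answer: (1,4)

Derivation:
Dir NW: edge -> no flip
Dir N: edge -> no flip
Dir NE: edge -> no flip
Dir W: first cell 'B' (not opp) -> no flip
Dir E: edge -> no flip
Dir SW: opp run (1,4) capped by B -> flip
Dir S: opp run (1,5), next='.' -> no flip
Dir SE: edge -> no flip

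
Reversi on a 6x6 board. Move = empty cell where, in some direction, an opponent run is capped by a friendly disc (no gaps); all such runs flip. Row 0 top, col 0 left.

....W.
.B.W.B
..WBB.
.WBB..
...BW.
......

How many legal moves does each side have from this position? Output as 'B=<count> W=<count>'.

Answer: B=7 W=6

Derivation:
-- B to move --
(0,2): flips 1 -> legal
(0,3): flips 1 -> legal
(0,5): no bracket -> illegal
(1,2): flips 1 -> legal
(1,4): no bracket -> illegal
(2,0): no bracket -> illegal
(2,1): flips 1 -> legal
(3,0): flips 1 -> legal
(3,4): no bracket -> illegal
(3,5): no bracket -> illegal
(4,0): no bracket -> illegal
(4,1): no bracket -> illegal
(4,2): no bracket -> illegal
(4,5): flips 1 -> legal
(5,3): no bracket -> illegal
(5,4): no bracket -> illegal
(5,5): flips 1 -> legal
B mobility = 7
-- W to move --
(0,0): flips 1 -> legal
(0,1): no bracket -> illegal
(0,2): no bracket -> illegal
(0,5): no bracket -> illegal
(1,0): no bracket -> illegal
(1,2): no bracket -> illegal
(1,4): no bracket -> illegal
(2,0): no bracket -> illegal
(2,1): no bracket -> illegal
(2,5): flips 2 -> legal
(3,4): flips 2 -> legal
(3,5): flips 1 -> legal
(4,1): no bracket -> illegal
(4,2): flips 2 -> legal
(5,2): no bracket -> illegal
(5,3): flips 3 -> legal
(5,4): no bracket -> illegal
W mobility = 6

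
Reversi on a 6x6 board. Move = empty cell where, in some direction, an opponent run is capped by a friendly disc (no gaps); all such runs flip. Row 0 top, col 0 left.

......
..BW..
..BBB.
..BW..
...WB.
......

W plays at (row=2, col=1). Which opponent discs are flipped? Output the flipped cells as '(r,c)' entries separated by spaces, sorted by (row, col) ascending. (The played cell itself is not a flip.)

Answer: (3,2)

Derivation:
Dir NW: first cell '.' (not opp) -> no flip
Dir N: first cell '.' (not opp) -> no flip
Dir NE: opp run (1,2), next='.' -> no flip
Dir W: first cell '.' (not opp) -> no flip
Dir E: opp run (2,2) (2,3) (2,4), next='.' -> no flip
Dir SW: first cell '.' (not opp) -> no flip
Dir S: first cell '.' (not opp) -> no flip
Dir SE: opp run (3,2) capped by W -> flip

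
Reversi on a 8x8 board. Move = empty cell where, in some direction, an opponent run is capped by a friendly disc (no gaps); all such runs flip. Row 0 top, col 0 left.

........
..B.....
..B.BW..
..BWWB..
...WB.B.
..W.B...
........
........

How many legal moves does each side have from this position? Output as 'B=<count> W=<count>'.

-- B to move --
(1,4): no bracket -> illegal
(1,5): flips 1 -> legal
(1,6): no bracket -> illegal
(2,3): no bracket -> illegal
(2,6): flips 1 -> legal
(3,6): no bracket -> illegal
(4,1): no bracket -> illegal
(4,2): flips 2 -> legal
(4,5): no bracket -> illegal
(5,1): no bracket -> illegal
(5,3): no bracket -> illegal
(6,1): no bracket -> illegal
(6,2): no bracket -> illegal
(6,3): no bracket -> illegal
B mobility = 3
-- W to move --
(0,1): no bracket -> illegal
(0,2): no bracket -> illegal
(0,3): no bracket -> illegal
(1,1): flips 1 -> legal
(1,3): no bracket -> illegal
(1,4): flips 1 -> legal
(1,5): flips 1 -> legal
(2,1): flips 1 -> legal
(2,3): flips 1 -> legal
(2,6): no bracket -> illegal
(3,1): flips 1 -> legal
(3,6): flips 1 -> legal
(3,7): no bracket -> illegal
(4,1): no bracket -> illegal
(4,2): no bracket -> illegal
(4,5): flips 2 -> legal
(4,7): no bracket -> illegal
(5,3): no bracket -> illegal
(5,5): flips 1 -> legal
(5,6): no bracket -> illegal
(5,7): no bracket -> illegal
(6,3): no bracket -> illegal
(6,4): flips 2 -> legal
(6,5): flips 1 -> legal
W mobility = 11

Answer: B=3 W=11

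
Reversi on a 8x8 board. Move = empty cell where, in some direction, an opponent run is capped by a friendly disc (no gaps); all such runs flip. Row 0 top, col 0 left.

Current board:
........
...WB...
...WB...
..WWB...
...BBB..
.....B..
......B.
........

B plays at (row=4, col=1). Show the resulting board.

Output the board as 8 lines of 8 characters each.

Place B at (4,1); scan 8 dirs for brackets.
Dir NW: first cell '.' (not opp) -> no flip
Dir N: first cell '.' (not opp) -> no flip
Dir NE: opp run (3,2) (2,3) capped by B -> flip
Dir W: first cell '.' (not opp) -> no flip
Dir E: first cell '.' (not opp) -> no flip
Dir SW: first cell '.' (not opp) -> no flip
Dir S: first cell '.' (not opp) -> no flip
Dir SE: first cell '.' (not opp) -> no flip
All flips: (2,3) (3,2)

Answer: ........
...WB...
...BB...
..BWB...
.B.BBB..
.....B..
......B.
........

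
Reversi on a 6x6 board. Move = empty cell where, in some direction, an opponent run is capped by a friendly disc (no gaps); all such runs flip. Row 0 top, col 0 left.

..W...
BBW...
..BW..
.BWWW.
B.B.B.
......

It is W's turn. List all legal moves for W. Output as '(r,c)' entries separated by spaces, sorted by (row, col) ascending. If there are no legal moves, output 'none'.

Answer: (0,0) (2,0) (2,1) (3,0) (5,1) (5,2) (5,4) (5,5)

Derivation:
(0,0): flips 2 -> legal
(0,1): no bracket -> illegal
(1,3): no bracket -> illegal
(2,0): flips 1 -> legal
(2,1): flips 1 -> legal
(3,0): flips 1 -> legal
(3,5): no bracket -> illegal
(4,1): no bracket -> illegal
(4,3): no bracket -> illegal
(4,5): no bracket -> illegal
(5,0): no bracket -> illegal
(5,1): flips 1 -> legal
(5,2): flips 1 -> legal
(5,3): no bracket -> illegal
(5,4): flips 1 -> legal
(5,5): flips 1 -> legal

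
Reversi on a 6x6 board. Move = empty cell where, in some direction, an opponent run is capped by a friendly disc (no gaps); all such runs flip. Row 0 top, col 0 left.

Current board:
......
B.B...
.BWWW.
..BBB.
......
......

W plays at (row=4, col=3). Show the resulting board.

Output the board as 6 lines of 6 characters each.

Answer: ......
B.B...
.BWWW.
..BWB.
...W..
......

Derivation:
Place W at (4,3); scan 8 dirs for brackets.
Dir NW: opp run (3,2) (2,1) (1,0), next=edge -> no flip
Dir N: opp run (3,3) capped by W -> flip
Dir NE: opp run (3,4), next='.' -> no flip
Dir W: first cell '.' (not opp) -> no flip
Dir E: first cell '.' (not opp) -> no flip
Dir SW: first cell '.' (not opp) -> no flip
Dir S: first cell '.' (not opp) -> no flip
Dir SE: first cell '.' (not opp) -> no flip
All flips: (3,3)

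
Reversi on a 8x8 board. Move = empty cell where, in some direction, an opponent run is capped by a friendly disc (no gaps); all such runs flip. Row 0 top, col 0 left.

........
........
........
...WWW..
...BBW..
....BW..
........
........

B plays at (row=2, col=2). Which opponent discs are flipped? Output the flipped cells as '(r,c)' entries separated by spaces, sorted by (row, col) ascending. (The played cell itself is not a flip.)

Answer: (3,3)

Derivation:
Dir NW: first cell '.' (not opp) -> no flip
Dir N: first cell '.' (not opp) -> no flip
Dir NE: first cell '.' (not opp) -> no flip
Dir W: first cell '.' (not opp) -> no flip
Dir E: first cell '.' (not opp) -> no flip
Dir SW: first cell '.' (not opp) -> no flip
Dir S: first cell '.' (not opp) -> no flip
Dir SE: opp run (3,3) capped by B -> flip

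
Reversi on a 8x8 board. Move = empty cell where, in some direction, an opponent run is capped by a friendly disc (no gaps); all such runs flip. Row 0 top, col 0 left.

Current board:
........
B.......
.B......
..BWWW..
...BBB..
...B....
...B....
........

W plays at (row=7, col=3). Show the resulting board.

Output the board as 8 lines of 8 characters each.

Place W at (7,3); scan 8 dirs for brackets.
Dir NW: first cell '.' (not opp) -> no flip
Dir N: opp run (6,3) (5,3) (4,3) capped by W -> flip
Dir NE: first cell '.' (not opp) -> no flip
Dir W: first cell '.' (not opp) -> no flip
Dir E: first cell '.' (not opp) -> no flip
Dir SW: edge -> no flip
Dir S: edge -> no flip
Dir SE: edge -> no flip
All flips: (4,3) (5,3) (6,3)

Answer: ........
B.......
.B......
..BWWW..
...WBB..
...W....
...W....
...W....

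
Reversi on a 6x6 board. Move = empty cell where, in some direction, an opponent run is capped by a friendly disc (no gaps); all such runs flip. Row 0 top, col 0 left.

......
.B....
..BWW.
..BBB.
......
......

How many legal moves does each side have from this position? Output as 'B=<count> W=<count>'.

-- B to move --
(1,2): flips 1 -> legal
(1,3): flips 1 -> legal
(1,4): flips 2 -> legal
(1,5): flips 1 -> legal
(2,5): flips 2 -> legal
(3,5): no bracket -> illegal
B mobility = 5
-- W to move --
(0,0): no bracket -> illegal
(0,1): no bracket -> illegal
(0,2): no bracket -> illegal
(1,0): no bracket -> illegal
(1,2): no bracket -> illegal
(1,3): no bracket -> illegal
(2,0): no bracket -> illegal
(2,1): flips 1 -> legal
(2,5): no bracket -> illegal
(3,1): no bracket -> illegal
(3,5): no bracket -> illegal
(4,1): flips 1 -> legal
(4,2): flips 1 -> legal
(4,3): flips 1 -> legal
(4,4): flips 1 -> legal
(4,5): flips 1 -> legal
W mobility = 6

Answer: B=5 W=6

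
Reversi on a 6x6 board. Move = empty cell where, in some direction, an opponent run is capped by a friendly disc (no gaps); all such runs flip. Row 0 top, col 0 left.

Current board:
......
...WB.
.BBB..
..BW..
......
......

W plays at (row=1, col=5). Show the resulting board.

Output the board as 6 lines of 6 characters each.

Answer: ......
...WWW
.BBB..
..BW..
......
......

Derivation:
Place W at (1,5); scan 8 dirs for brackets.
Dir NW: first cell '.' (not opp) -> no flip
Dir N: first cell '.' (not opp) -> no flip
Dir NE: edge -> no flip
Dir W: opp run (1,4) capped by W -> flip
Dir E: edge -> no flip
Dir SW: first cell '.' (not opp) -> no flip
Dir S: first cell '.' (not opp) -> no flip
Dir SE: edge -> no flip
All flips: (1,4)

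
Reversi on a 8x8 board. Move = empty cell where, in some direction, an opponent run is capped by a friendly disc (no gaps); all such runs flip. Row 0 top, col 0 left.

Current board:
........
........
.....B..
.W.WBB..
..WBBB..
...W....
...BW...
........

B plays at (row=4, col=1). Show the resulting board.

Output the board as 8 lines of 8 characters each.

Place B at (4,1); scan 8 dirs for brackets.
Dir NW: first cell '.' (not opp) -> no flip
Dir N: opp run (3,1), next='.' -> no flip
Dir NE: first cell '.' (not opp) -> no flip
Dir W: first cell '.' (not opp) -> no flip
Dir E: opp run (4,2) capped by B -> flip
Dir SW: first cell '.' (not opp) -> no flip
Dir S: first cell '.' (not opp) -> no flip
Dir SE: first cell '.' (not opp) -> no flip
All flips: (4,2)

Answer: ........
........
.....B..
.W.WBB..
.BBBBB..
...W....
...BW...
........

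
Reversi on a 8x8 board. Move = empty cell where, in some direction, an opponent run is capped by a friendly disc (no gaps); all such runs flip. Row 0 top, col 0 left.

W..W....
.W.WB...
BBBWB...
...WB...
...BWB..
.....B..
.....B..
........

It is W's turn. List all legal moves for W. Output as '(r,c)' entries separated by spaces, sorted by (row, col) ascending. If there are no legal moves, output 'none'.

Answer: (0,4) (0,5) (1,5) (2,5) (3,1) (3,5) (4,2) (4,6) (5,3) (5,6) (6,6)

Derivation:
(0,4): flips 3 -> legal
(0,5): flips 1 -> legal
(1,0): no bracket -> illegal
(1,2): no bracket -> illegal
(1,5): flips 2 -> legal
(2,5): flips 2 -> legal
(3,0): no bracket -> illegal
(3,1): flips 2 -> legal
(3,2): no bracket -> illegal
(3,5): flips 2 -> legal
(3,6): no bracket -> illegal
(4,2): flips 1 -> legal
(4,6): flips 1 -> legal
(5,2): no bracket -> illegal
(5,3): flips 1 -> legal
(5,4): no bracket -> illegal
(5,6): flips 2 -> legal
(6,4): no bracket -> illegal
(6,6): flips 1 -> legal
(7,4): no bracket -> illegal
(7,5): no bracket -> illegal
(7,6): no bracket -> illegal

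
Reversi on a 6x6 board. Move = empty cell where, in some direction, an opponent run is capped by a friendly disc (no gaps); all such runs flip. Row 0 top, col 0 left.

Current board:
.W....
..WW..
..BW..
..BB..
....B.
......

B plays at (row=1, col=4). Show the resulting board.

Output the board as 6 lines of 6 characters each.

Place B at (1,4); scan 8 dirs for brackets.
Dir NW: first cell '.' (not opp) -> no flip
Dir N: first cell '.' (not opp) -> no flip
Dir NE: first cell '.' (not opp) -> no flip
Dir W: opp run (1,3) (1,2), next='.' -> no flip
Dir E: first cell '.' (not opp) -> no flip
Dir SW: opp run (2,3) capped by B -> flip
Dir S: first cell '.' (not opp) -> no flip
Dir SE: first cell '.' (not opp) -> no flip
All flips: (2,3)

Answer: .W....
..WWB.
..BB..
..BB..
....B.
......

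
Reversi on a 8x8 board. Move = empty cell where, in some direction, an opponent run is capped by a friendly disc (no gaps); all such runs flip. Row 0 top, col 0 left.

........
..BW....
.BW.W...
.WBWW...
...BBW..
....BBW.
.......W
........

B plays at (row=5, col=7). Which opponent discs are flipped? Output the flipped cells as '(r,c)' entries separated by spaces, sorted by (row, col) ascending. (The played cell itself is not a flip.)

Dir NW: first cell '.' (not opp) -> no flip
Dir N: first cell '.' (not opp) -> no flip
Dir NE: edge -> no flip
Dir W: opp run (5,6) capped by B -> flip
Dir E: edge -> no flip
Dir SW: first cell '.' (not opp) -> no flip
Dir S: opp run (6,7), next='.' -> no flip
Dir SE: edge -> no flip

Answer: (5,6)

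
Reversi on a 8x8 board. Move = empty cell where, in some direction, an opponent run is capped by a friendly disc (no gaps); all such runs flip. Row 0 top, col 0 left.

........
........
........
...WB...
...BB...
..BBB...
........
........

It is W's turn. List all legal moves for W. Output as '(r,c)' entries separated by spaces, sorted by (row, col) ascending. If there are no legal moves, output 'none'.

(2,3): no bracket -> illegal
(2,4): no bracket -> illegal
(2,5): no bracket -> illegal
(3,2): no bracket -> illegal
(3,5): flips 1 -> legal
(4,1): no bracket -> illegal
(4,2): no bracket -> illegal
(4,5): no bracket -> illegal
(5,1): no bracket -> illegal
(5,5): flips 1 -> legal
(6,1): no bracket -> illegal
(6,2): no bracket -> illegal
(6,3): flips 2 -> legal
(6,4): no bracket -> illegal
(6,5): no bracket -> illegal

Answer: (3,5) (5,5) (6,3)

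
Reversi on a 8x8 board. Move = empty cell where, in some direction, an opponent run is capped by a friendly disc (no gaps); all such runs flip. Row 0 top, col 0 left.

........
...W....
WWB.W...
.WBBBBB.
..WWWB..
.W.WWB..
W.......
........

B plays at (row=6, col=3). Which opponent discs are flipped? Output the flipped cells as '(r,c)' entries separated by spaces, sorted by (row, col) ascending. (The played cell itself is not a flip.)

Dir NW: first cell '.' (not opp) -> no flip
Dir N: opp run (5,3) (4,3) capped by B -> flip
Dir NE: opp run (5,4) capped by B -> flip
Dir W: first cell '.' (not opp) -> no flip
Dir E: first cell '.' (not opp) -> no flip
Dir SW: first cell '.' (not opp) -> no flip
Dir S: first cell '.' (not opp) -> no flip
Dir SE: first cell '.' (not opp) -> no flip

Answer: (4,3) (5,3) (5,4)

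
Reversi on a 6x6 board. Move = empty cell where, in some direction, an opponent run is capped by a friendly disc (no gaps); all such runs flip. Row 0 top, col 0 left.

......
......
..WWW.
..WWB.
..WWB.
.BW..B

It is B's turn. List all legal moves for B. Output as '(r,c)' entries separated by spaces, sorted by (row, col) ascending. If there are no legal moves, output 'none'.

(1,1): flips 2 -> legal
(1,2): flips 1 -> legal
(1,3): no bracket -> illegal
(1,4): flips 1 -> legal
(1,5): flips 3 -> legal
(2,1): no bracket -> illegal
(2,5): no bracket -> illegal
(3,1): flips 2 -> legal
(3,5): no bracket -> illegal
(4,1): flips 2 -> legal
(5,3): flips 1 -> legal
(5,4): no bracket -> illegal

Answer: (1,1) (1,2) (1,4) (1,5) (3,1) (4,1) (5,3)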